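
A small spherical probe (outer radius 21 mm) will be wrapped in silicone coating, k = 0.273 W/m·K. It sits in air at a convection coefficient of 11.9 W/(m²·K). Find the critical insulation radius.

r_cr ≈ 45.9 mm

For a sphere r_cr = 2k/h = 2×0.273/11.9
r_cr = 45.9 mm; since the bare radius (21 mm) is below r_cr, adding a thin layer of insulation will *increase* heat loss.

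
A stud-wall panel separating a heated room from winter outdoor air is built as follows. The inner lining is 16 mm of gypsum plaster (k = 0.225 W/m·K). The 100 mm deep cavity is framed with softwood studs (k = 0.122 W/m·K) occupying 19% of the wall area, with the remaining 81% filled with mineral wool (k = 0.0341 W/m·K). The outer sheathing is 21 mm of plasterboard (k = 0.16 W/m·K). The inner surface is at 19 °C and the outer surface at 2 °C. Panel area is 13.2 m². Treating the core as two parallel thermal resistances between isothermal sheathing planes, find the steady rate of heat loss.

Sheathing layers in series; stud and cavity paths in parallel between them.
R_inner = 0.016/(0.225×13.2) = 0.005387 K/W
R_stud  = 0.1/(0.122×0.19×13.2) = 0.3268 K/W
R_cav   = 0.1/(0.0341×0.81×13.2) = 0.2743 K/W
1/R_core = 1/R_stud + 1/R_cav → R_core = 0.1491 K/W
R_outer = 0.021/(0.16×13.2) = 0.009943 K/W
R_total = 0.1645 K/W
Q = ΔT/R_total = 17/0.1645

Q ≈ 103 W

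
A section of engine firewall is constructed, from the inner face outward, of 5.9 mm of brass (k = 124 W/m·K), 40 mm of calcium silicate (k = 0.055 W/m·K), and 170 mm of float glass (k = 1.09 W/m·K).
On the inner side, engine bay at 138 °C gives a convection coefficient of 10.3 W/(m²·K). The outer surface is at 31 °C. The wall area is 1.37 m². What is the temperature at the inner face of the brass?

Model the wall as resistances in series:
R_inner film = 1/(h_i·A) = 1/(10.3×1.37) = 0.07087 K/W
R_brass = L/(kA) = 0.0059/(124×1.37) = 3.473×10^-5 K/W
R_calcium silicate = L/(kA) = 0.04/(0.055×1.37) = 0.5309 K/W
R_float glass = L/(kA) = 0.17/(1.09×1.37) = 0.1138 K/W
R_total = 0.7156 K/W;  Q = ΔT/R_total = 107/0.7156 = 149.5 W
T_interface = T_inner − Q·ΣR(inner→interface) = 138 − 150×0.07087

T ≈ 127 °C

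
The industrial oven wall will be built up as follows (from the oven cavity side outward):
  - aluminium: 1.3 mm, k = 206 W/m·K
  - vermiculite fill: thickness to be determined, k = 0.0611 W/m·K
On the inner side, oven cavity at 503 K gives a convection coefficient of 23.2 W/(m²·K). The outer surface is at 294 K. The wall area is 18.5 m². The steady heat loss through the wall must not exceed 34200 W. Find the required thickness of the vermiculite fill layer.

Using the resistance-network approach (series):
R_inner film = 1/(h_i·A) = 1/(23.2×18.5) = 0.00233 K/W
R_aluminium = L/(kA) = 0.0013/(206×18.5) = 3.411×10^-7 K/W
Sum of the known resistances R_other = 0.00233 K/W
Required total resistance R_tot = ΔT/Q_allow = 209/34200 = 0.006111 K/W
R_vermiculite fill = R_tot − R_other = 0.003781 K/W
L = R·k·A = 0.003781×0.0611×18.5

L ≈ 4.27 mm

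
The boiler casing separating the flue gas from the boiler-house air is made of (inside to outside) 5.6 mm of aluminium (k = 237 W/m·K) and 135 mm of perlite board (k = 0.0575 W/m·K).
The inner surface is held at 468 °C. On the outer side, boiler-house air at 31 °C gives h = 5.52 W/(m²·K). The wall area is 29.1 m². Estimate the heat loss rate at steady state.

Q ≈ 5030 W

Model the wall as resistances in series:
R_aluminium = L/(kA) = 0.0056/(237×29.1) = 8.12×10^-7 K/W
R_perlite board = L/(kA) = 0.135/(0.0575×29.1) = 0.08068 K/W
R_outer film = 1/(h_o·A) = 1/(5.52×29.1) = 0.006225 K/W
R_total = 0.08691 K/W
Q = ΔT / R_total = 437 / 0.08691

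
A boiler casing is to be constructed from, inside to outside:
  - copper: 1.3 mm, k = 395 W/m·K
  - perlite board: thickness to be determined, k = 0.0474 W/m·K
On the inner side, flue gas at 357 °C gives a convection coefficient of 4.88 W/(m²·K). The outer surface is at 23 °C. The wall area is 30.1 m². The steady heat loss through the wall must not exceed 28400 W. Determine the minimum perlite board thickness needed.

L ≈ 7.07 mm

Model the wall as resistances in series:
R_inner film = 1/(h_i·A) = 1/(4.88×30.1) = 0.006808 K/W
R_copper = L/(kA) = 0.0013/(395×30.1) = 1.093×10^-7 K/W
Sum of the known resistances R_other = 0.006808 K/W
Required total resistance R_tot = ΔT/Q_allow = 334/28400 = 0.01176 K/W
R_perlite board = R_tot − R_other = 0.004953 K/W
L = R·k·A = 0.004953×0.0474×30.1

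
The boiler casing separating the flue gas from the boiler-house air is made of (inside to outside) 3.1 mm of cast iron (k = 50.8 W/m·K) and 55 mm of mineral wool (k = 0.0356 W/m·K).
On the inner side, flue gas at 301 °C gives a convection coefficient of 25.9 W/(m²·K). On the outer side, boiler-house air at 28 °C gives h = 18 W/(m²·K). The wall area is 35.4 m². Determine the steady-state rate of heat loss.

Treating each layer as a thermal resistance in series:
R_inner film = 1/(h_i·A) = 1/(25.9×35.4) = 0.001091 K/W
R_cast iron = L/(kA) = 0.0031/(50.8×35.4) = 1.724×10^-6 K/W
R_mineral wool = L/(kA) = 0.055/(0.0356×35.4) = 0.04364 K/W
R_outer film = 1/(h_o·A) = 1/(18×35.4) = 0.001569 K/W
R_total = 0.0463 K/W
Q = ΔT / R_total = 273 / 0.0463

Q ≈ 5900 W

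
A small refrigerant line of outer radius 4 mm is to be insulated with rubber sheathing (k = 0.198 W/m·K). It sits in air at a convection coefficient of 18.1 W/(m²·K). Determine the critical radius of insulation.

r_cr ≈ 10.9 mm

For a cylinder r_cr = k/h = 0.198/18.1
r_cr = 10.9 mm; since the bare radius (4 mm) is below r_cr, adding a thin layer of insulation will *increase* heat loss.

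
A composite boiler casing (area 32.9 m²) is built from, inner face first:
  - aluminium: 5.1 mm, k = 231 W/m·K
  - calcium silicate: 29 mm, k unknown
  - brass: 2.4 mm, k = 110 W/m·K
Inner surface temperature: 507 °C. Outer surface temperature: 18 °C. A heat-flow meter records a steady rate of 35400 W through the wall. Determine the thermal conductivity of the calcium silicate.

Thermal resistances in series:
R_aluminium = L/(kA) = 0.0051/(231×32.9) = 6.711×10^-7 K/W
R_brass = L/(kA) = 0.0024/(110×32.9) = 6.632×10^-7 K/W
Sum of known resistances R_other = 1.334×10^-6 K/W
Total R = ΔT/Q = 489/35400 = 0.01381 K/W
R_calcium silicate = R_total − R_other = 0.01381 K/W
k = L/(R·A) = 0.029/(0.01381×32.9)

k ≈ 0.0638 W/(m·K)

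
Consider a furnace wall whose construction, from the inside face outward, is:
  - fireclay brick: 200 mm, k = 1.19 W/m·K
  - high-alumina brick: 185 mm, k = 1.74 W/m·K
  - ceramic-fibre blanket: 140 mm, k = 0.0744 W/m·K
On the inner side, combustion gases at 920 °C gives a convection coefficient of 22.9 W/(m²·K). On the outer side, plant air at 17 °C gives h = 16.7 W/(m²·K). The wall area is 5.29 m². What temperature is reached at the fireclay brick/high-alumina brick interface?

Using the resistance-network approach (series):
R_inner film = 1/(h_i·A) = 1/(22.9×5.29) = 0.008255 K/W
R_fireclay brick = L/(kA) = 0.2/(1.19×5.29) = 0.03177 K/W
R_high-alumina brick = L/(kA) = 0.185/(1.74×5.29) = 0.0201 K/W
R_ceramic-fibre blanket = L/(kA) = 0.14/(0.0744×5.29) = 0.3557 K/W
R_outer film = 1/(h_o·A) = 1/(16.7×5.29) = 0.01132 K/W
R_total = 0.4272 K/W;  Q = ΔT/R_total = 903/0.4272 = 2114 W
T_interface = T_inner − Q·ΣR(inner→interface) = 920 − 2110×0.04003

T ≈ 835 °C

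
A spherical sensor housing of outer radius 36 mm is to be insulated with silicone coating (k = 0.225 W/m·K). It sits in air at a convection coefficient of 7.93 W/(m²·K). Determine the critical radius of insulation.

r_cr ≈ 56.7 mm

For a sphere r_cr = 2k/h = 2×0.225/7.93
r_cr = 56.7 mm; since the bare radius (36 mm) is below r_cr, adding a thin layer of insulation will *increase* heat loss.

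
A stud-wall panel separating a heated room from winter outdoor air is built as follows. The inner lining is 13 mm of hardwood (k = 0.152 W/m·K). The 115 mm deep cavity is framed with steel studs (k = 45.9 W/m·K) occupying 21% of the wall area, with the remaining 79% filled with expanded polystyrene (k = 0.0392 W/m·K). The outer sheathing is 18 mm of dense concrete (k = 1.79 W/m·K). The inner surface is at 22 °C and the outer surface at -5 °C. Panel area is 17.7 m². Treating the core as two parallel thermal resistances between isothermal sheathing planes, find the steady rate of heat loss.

Sheathing layers in series; stud and cavity paths in parallel between them.
R_inner = 0.013/(0.152×17.7) = 0.004832 K/W
R_stud  = 0.115/(45.9×0.21×17.7) = 6.741×10^-4 K/W
R_cav   = 0.115/(0.0392×0.79×17.7) = 0.2098 K/W
1/R_core = 1/R_stud + 1/R_cav → R_core = 6.719×10^-4 K/W
R_outer = 0.018/(1.79×17.7) = 5.681×10^-4 K/W
R_total = 0.006072 K/W
Q = ΔT/R_total = 27/0.006072

Q ≈ 4450 W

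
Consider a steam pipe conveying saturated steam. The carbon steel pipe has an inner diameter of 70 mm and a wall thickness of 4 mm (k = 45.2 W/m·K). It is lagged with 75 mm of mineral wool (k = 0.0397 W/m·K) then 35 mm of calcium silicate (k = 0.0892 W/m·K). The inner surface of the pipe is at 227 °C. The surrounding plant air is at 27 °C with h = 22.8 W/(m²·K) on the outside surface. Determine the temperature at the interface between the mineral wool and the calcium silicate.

Cylindrical conduction, so R = ln(r₂/r₁)/(2πkL) per layer, in series:
R_carbon steel pipe wall = ln(39/35)/(2π×45.2×1) = 3.81×10^-4 K/W
R_mineral wool = ln(114/39)/(2π×0.0397×1) = 4.3 K/W
R_calcium silicate = ln(149/114)/(2π×0.0892×1) = 0.4777 K/W
R_outer film = 1/(h_o·2πr_oL) = 1/(22.8×2π×0.149×1) = 0.04685 K/W
R_total = 4.825 K/W
Q = ΔT/R_total = 200/4.825
Q = 41.4 W/m
T_interface = T_inner − Q·ΣR(inner→interface) = 227 − 41.4×4.301

T ≈ 48.7 °C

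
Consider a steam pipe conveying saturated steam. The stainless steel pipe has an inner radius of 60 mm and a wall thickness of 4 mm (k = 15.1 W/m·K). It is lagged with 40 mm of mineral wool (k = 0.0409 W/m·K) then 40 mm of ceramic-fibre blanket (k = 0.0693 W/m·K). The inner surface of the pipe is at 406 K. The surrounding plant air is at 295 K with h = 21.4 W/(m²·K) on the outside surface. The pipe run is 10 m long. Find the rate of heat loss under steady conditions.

Cylindrical conduction, so R = ln(r₂/r₁)/(2πkL) per layer, in series:
R_stainless steel pipe wall = ln(64/60)/(2π×15.1×10) = 6.802×10^-5 K/W
R_mineral wool = ln(104/64)/(2π×0.0409×10) = 0.1889 K/W
R_ceramic-fibre blanket = ln(144/104)/(2π×0.0693×10) = 0.07474 K/W
R_outer film = 1/(h_o·2πr_oL) = 1/(21.4×2π×0.144×10) = 0.005165 K/W
R_total = 0.2689 K/W
Q = ΔT/R_total = 111/0.2689

Q ≈ 413 W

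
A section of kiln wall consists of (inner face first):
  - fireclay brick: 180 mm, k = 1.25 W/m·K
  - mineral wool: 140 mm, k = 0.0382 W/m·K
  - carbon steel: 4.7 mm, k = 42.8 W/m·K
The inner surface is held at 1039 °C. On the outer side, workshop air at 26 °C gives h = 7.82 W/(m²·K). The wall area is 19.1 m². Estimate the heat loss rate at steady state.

Q ≈ 4910 W

Model the wall as resistances in series:
R_fireclay brick = L/(kA) = 0.18/(1.25×19.1) = 0.007539 K/W
R_mineral wool = L/(kA) = 0.14/(0.0382×19.1) = 0.1919 K/W
R_carbon steel = L/(kA) = 0.0047/(42.8×19.1) = 5.749×10^-6 K/W
R_outer film = 1/(h_o·A) = 1/(7.82×19.1) = 0.006695 K/W
R_total = 0.2061 K/W
Q = ΔT / R_total = 1013 / 0.2061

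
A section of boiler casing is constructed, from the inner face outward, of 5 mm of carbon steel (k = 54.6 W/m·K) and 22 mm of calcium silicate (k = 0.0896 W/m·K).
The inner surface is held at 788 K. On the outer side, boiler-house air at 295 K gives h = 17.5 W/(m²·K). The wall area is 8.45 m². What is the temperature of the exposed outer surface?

Thermal resistances in series:
R_carbon steel = L/(kA) = 0.005/(54.6×8.45) = 1.084×10^-5 K/W
R_calcium silicate = L/(kA) = 0.022/(0.0896×8.45) = 0.02906 K/W
R_outer film = 1/(h_o·A) = 1/(17.5×8.45) = 0.006762 K/W
R_total = 0.03583 K/W;  Q = ΔT/R_total = 493/0.03583 = 13760 W
T_interface = T_inner − Q·ΣR(inner→interface) = 788 − 13800×0.02907

T ≈ 388 K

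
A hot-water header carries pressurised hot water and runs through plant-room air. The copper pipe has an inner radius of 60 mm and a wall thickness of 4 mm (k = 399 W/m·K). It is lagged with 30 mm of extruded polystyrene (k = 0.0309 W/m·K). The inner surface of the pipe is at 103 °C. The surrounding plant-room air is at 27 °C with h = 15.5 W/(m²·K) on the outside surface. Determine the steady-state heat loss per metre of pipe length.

Cylindrical conduction, so R = ln(r₂/r₁)/(2πkL) per layer, in series:
R_copper pipe wall = ln(64/60)/(2π×399×1) = 2.574×10^-5 K/W
R_extruded polystyrene = ln(94/64)/(2π×0.0309×1) = 1.98 K/W
R_outer film = 1/(h_o·2πr_oL) = 1/(15.5×2π×0.094×1) = 0.1092 K/W
R_total = 2.089 K/W
Q = ΔT/R_total = 76/2.089

q′ ≈ 36.4 W/m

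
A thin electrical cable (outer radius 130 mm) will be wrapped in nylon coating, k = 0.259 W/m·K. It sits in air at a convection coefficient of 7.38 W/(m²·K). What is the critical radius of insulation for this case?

r_cr ≈ 35.1 mm

For a cylinder r_cr = k/h = 0.259/7.38
r_cr = 35.1 mm; since the bare radius (130 mm) is above r_cr, any added insulation will reduce heat loss.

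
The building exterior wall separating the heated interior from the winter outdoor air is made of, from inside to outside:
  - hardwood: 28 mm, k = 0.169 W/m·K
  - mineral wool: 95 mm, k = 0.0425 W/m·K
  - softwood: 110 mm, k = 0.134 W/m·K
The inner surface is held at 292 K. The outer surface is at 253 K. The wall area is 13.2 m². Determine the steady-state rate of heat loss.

Q ≈ 160 W

Treating each layer as a thermal resistance in series:
R_hardwood = L/(kA) = 0.028/(0.169×13.2) = 0.01255 K/W
R_mineral wool = L/(kA) = 0.095/(0.0425×13.2) = 0.1693 K/W
R_softwood = L/(kA) = 0.11/(0.134×13.2) = 0.06219 K/W
R_total = 0.2441 K/W
Q = ΔT / R_total = 39 / 0.2441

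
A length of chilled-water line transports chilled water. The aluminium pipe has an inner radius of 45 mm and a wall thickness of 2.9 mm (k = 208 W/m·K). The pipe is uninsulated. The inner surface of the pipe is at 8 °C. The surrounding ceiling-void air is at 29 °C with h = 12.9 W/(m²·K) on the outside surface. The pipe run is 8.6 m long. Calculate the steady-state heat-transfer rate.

Per-layer cylindrical resistances, series-summed:
R_aluminium pipe wall = ln(47.9/45)/(2π×208×8.6) = 5.557×10^-6 K/W
R_outer film = 1/(h_o·2πr_oL) = 1/(12.9×2π×0.0479×8.6) = 0.02995 K/W
R_total = 0.02996 K/W
Q = ΔT/R_total = 21/0.02996

Q ≈ 701 W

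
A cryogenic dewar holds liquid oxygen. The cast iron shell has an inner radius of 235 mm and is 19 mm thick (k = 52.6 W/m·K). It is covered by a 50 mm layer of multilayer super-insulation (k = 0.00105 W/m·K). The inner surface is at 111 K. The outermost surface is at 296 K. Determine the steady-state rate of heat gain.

Spherical conduction: R = (1/r_in − 1/r_out)/(4πk) per layer; series-sum.
R_cast iron shell = (1/0.235 − 1/0.254)/(4π×52.6) = 4.816×10^-4 K/W
R_multilayer super-insulation = (1/0.254 − 1/0.304)/(4π×0.00105) = 49.08 K/W
R_total = 49.08 K/W
Q = ΔT/R_total = 185/49.08

Q ≈ 3.77 W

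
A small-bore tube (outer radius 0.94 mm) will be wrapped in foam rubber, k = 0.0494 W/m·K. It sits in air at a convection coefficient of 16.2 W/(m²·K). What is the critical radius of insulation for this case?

For a cylinder r_cr = k/h = 0.0494/16.2
r_cr = 3.05 mm; since the bare radius (0.94 mm) is below r_cr, adding a thin layer of insulation will *increase* heat loss.

r_cr ≈ 3.05 mm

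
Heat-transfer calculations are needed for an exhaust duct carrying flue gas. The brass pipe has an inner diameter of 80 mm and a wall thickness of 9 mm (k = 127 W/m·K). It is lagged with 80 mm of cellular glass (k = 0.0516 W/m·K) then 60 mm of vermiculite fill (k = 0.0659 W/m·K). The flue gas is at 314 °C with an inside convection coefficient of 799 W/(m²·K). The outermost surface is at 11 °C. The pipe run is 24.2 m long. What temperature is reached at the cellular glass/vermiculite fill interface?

T ≈ 82.4 °C

Treating each annulus and film as a series resistance:
R_inner film = 1/(h_i·2πr₁L) = 1/(799×2π×0.04×24.2) = 2.058×10^-4 K/W
R_brass pipe wall = ln(49/40)/(2π×127×24.2) = 1.051×10^-5 K/W
R_cellular glass = ln(129/49)/(2π×0.0516×24.2) = 0.1234 K/W
R_vermiculite fill = ln(189/129)/(2π×0.0659×24.2) = 0.03812 K/W
R_total = 0.1617 K/W
Q = ΔT/R_total = 303/0.1617
Q = 1870 W
T_interface = T_inner − Q·ΣR(inner→interface) = 314 − 1870×0.1236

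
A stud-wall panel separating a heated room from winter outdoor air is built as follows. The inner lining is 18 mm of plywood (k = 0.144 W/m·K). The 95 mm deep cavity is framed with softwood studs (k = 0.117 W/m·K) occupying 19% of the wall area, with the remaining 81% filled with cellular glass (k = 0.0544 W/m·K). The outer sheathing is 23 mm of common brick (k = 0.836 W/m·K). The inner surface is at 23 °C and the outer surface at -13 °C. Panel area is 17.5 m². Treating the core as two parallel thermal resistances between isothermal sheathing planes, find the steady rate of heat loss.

Sheathing layers in series; stud and cavity paths in parallel between them.
R_inner = 0.018/(0.144×17.5) = 0.007143 K/W
R_stud  = 0.095/(0.117×0.19×17.5) = 0.2442 K/W
R_cav   = 0.095/(0.0544×0.81×17.5) = 0.1232 K/W
1/R_core = 1/R_stud + 1/R_cav → R_core = 0.08189 K/W
R_outer = 0.023/(0.836×17.5) = 0.001572 K/W
R_total = 0.0906 K/W
Q = ΔT/R_total = 36/0.0906

Q ≈ 397 W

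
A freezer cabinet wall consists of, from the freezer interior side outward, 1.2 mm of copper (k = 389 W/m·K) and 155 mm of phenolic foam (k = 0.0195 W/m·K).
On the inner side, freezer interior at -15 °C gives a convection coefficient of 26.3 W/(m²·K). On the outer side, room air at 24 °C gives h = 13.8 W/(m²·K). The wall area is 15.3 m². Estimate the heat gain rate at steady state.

Q ≈ 74 W

Thermal resistances in series:
R_inner film = 1/(h_i·A) = 1/(26.3×15.3) = 0.002485 K/W
R_copper = L/(kA) = 0.0012/(389×15.3) = 2.016×10^-7 K/W
R_phenolic foam = L/(kA) = 0.155/(0.0195×15.3) = 0.5195 K/W
R_outer film = 1/(h_o·A) = 1/(13.8×15.3) = 0.004736 K/W
R_total = 0.5267 K/W
Q = ΔT / R_total = 39 / 0.5267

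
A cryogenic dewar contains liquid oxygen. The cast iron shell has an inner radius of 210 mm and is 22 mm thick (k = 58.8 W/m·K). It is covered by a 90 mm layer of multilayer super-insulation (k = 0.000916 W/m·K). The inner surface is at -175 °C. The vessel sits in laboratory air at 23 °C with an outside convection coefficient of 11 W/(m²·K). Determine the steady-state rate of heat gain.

Each spherical layer contributes R = (1/r_i − 1/r_o)/(4πk):
R_cast iron shell = (1/0.21 − 1/0.232)/(4π×58.8) = 6.111×10^-4 K/W
R_multilayer super-insulation = (1/0.232 − 1/0.322)/(4π×0.000916) = 104.7 K/W
R_outer film = 1/(h·4πr_o²) = 1/(11×4π×0.322²) = 0.06977 K/W
R_total = 104.7 K/W
Q = ΔT/R_total = 198/104.7

Q ≈ 1.89 W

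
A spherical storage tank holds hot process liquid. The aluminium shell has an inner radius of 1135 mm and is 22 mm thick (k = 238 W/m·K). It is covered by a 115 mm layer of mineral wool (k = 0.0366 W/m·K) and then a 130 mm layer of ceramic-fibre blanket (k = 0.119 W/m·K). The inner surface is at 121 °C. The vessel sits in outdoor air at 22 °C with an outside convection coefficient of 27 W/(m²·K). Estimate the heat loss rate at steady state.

Q ≈ 450 W

For a spherical shell R = (1/r₁ − 1/r₂)/(4πk); film R = 1/(h·4πr²). In series:
R_aluminium shell = (1/1.135 − 1/1.157)/(4π×238) = 5.602×10^-6 K/W
R_mineral wool = (1/1.157 − 1/1.272)/(4π×0.0366) = 0.1699 K/W
R_ceramic-fibre blanket = (1/1.272 − 1/1.402)/(4π×0.119) = 0.04875 K/W
R_outer film = 1/(h·4πr_o²) = 1/(27×4π×1.402²) = 0.001499 K/W
R_total = 0.2201 K/W
Q = ΔT/R_total = 99/0.2201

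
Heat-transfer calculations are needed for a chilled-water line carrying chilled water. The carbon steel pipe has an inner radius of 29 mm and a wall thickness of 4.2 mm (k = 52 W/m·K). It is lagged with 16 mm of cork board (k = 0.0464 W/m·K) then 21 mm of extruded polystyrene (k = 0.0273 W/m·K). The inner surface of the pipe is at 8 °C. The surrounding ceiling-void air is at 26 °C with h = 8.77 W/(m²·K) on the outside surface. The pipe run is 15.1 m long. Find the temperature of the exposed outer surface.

T ≈ 24.7 °C

Radial resistances (cylindrical: R_cond = ln(r_o/r_i)/(2πkL), R_conv = 1/(h·2πrL)):
R_carbon steel pipe wall = ln(33.2/29)/(2π×52×15.1) = 2.742×10^-5 K/W
R_cork board = ln(49.2/33.2)/(2π×0.0464×15.1) = 0.08935 K/W
R_extruded polystyrene = ln(70.2/49.2)/(2π×0.0273×15.1) = 0.1372 K/W
R_outer film = 1/(h_o·2πr_oL) = 1/(8.77×2π×0.0702×15.1) = 0.01712 K/W
R_total = 0.2437 K/W
Q = ΔT/R_total = 18/0.2437
Q = 73.9 W
T_interface = T_inner + Q·ΣR(inner→interface) = 8 + 73.9×0.2266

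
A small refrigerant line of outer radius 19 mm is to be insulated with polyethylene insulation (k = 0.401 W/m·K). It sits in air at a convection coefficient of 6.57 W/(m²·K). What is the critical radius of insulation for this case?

r_cr ≈ 61 mm

For a cylinder r_cr = k/h = 0.401/6.57
r_cr = 61 mm; since the bare radius (19 mm) is below r_cr, adding a thin layer of insulation will *increase* heat loss.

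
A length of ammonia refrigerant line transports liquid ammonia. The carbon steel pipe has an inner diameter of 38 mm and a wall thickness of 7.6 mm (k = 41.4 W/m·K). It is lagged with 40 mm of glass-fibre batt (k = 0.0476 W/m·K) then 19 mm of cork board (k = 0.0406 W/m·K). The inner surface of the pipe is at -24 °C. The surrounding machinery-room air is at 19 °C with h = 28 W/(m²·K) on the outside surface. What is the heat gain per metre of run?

Per-layer cylindrical resistances, series-summed:
R_carbon steel pipe wall = ln(26.6/19)/(2π×41.4×1) = 0.001294 K/W
R_glass-fibre batt = ln(66.6/26.6)/(2π×0.0476×1) = 3.069 K/W
R_cork board = ln(85.6/66.6)/(2π×0.0406×1) = 0.9839 K/W
R_outer film = 1/(h_o·2πr_oL) = 1/(28×2π×0.0856×1) = 0.0664 K/W
R_total = 4.12 K/W
Q = ΔT/R_total = 43/4.12

q′ ≈ 10.4 W/m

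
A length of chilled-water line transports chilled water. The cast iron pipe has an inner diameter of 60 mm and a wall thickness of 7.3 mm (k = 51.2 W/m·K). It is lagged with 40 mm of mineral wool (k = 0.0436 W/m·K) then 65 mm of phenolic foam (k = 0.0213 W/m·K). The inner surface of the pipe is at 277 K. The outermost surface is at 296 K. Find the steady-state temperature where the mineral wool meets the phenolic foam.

T ≈ 284 K

For a radial system each layer contributes R = ln(r_out/r_in)/(2πkL); films add R = 1/(hA).
R_cast iron pipe wall = ln(37.3/30)/(2π×51.2×1) = 6.77×10^-4 K/W
R_mineral wool = ln(77.3/37.3)/(2π×0.0436×1) = 2.66 K/W
R_phenolic foam = ln(142.3/77.3)/(2π×0.0213×1) = 4.56 K/W
R_total = 7.22 K/W
Q = ΔT/R_total = 19/7.22
Q = 2.63 W/m
T_interface = T_inner + Q·ΣR(inner→interface) = 277 + 2.63×2.661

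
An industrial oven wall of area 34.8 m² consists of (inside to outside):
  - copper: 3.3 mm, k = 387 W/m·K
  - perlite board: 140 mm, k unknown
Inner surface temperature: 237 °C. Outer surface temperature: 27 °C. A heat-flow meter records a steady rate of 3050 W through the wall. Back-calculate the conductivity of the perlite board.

k ≈ 0.0584 W/(m·K)

Series thermal resistances:
R_copper = L/(kA) = 0.0033/(387×34.8) = 2.45×10^-7 K/W
Sum of known resistances R_other = 2.45×10^-7 K/W
Total R = ΔT/Q = 210/3050 = 0.06885 K/W
R_perlite board = R_total − R_other = 0.06885 K/W
k = L/(R·A) = 0.14/(0.06885×34.8)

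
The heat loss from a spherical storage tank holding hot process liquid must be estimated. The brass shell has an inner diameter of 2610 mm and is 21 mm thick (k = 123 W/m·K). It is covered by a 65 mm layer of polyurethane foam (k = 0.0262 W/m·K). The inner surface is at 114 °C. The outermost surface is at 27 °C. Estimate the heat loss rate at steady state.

Q ≈ 813 W

Radial (spherical) resistances in series:
R_brass shell = (1/1.305 − 1/1.326)/(4π×123) = 7.851×10^-6 K/W
R_polyurethane foam = (1/1.326 − 1/1.391)/(4π×0.0262) = 0.107 K/W
R_total = 0.107 K/W
Q = ΔT/R_total = 87/0.107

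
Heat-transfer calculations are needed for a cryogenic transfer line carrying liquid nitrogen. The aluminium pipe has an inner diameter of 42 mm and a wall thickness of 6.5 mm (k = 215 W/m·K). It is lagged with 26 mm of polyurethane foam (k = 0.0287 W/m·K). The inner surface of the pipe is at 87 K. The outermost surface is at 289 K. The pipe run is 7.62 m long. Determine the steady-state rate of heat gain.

Q ≈ 417 W

Cylindrical conduction, so R = ln(r₂/r₁)/(2πkL) per layer, in series:
R_aluminium pipe wall = ln(27.5/21)/(2π×215×7.62) = 2.62×10^-5 K/W
R_polyurethane foam = ln(53.5/27.5)/(2π×0.0287×7.62) = 0.4843 K/W
R_total = 0.4843 K/W
Q = ΔT/R_total = 202/0.4843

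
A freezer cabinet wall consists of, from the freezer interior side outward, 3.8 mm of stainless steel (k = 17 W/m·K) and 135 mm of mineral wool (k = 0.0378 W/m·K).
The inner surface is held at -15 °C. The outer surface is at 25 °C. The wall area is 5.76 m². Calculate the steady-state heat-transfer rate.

Series thermal resistances:
R_stainless steel = L/(kA) = 0.0038/(17×5.76) = 3.881×10^-5 K/W
R_mineral wool = L/(kA) = 0.135/(0.0378×5.76) = 0.62 K/W
R_total = 0.6201 K/W
Q = ΔT / R_total = 40 / 0.6201

Q ≈ 64.5 W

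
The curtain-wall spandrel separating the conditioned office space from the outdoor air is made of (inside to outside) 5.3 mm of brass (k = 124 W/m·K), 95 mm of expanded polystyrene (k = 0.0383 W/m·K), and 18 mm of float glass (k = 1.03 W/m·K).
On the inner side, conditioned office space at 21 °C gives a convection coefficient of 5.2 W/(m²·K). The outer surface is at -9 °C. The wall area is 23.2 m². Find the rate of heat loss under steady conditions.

Series thermal resistances:
R_inner film = 1/(h_i·A) = 1/(5.2×23.2) = 0.008289 K/W
R_brass = L/(kA) = 0.0053/(124×23.2) = 1.842×10^-6 K/W
R_expanded polystyrene = L/(kA) = 0.095/(0.0383×23.2) = 0.1069 K/W
R_float glass = L/(kA) = 0.018/(1.03×23.2) = 7.533×10^-4 K/W
R_total = 0.116 K/W
Q = ΔT / R_total = 30 / 0.116

Q ≈ 259 W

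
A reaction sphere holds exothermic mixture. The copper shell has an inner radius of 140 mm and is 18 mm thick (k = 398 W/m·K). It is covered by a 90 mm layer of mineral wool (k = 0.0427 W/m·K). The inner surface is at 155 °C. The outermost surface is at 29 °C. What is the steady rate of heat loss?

Spherical conduction: R = (1/r_in − 1/r_out)/(4πk) per layer; series-sum.
R_copper shell = (1/0.14 − 1/0.158)/(4π×398) = 1.627×10^-4 K/W
R_mineral wool = (1/0.158 − 1/0.248)/(4π×0.0427) = 4.281 K/W
R_total = 4.281 K/W
Q = ΔT/R_total = 126/4.281

Q ≈ 29.4 W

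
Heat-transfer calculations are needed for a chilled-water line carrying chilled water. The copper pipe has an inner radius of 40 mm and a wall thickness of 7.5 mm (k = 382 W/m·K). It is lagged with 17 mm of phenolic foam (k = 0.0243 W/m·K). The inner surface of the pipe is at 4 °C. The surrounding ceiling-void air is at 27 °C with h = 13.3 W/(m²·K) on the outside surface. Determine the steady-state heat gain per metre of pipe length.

Cylindrical conduction, so R = ln(r₂/r₁)/(2πkL) per layer, in series:
R_copper pipe wall = ln(47.5/40)/(2π×382×1) = 7.16×10^-5 K/W
R_phenolic foam = ln(64.5/47.5)/(2π×0.0243×1) = 2.004 K/W
R_outer film = 1/(h_o·2πr_oL) = 1/(13.3×2π×0.0645×1) = 0.1855 K/W
R_total = 2.189 K/W
Q = ΔT/R_total = 23/2.189

q′ ≈ 10.5 W/m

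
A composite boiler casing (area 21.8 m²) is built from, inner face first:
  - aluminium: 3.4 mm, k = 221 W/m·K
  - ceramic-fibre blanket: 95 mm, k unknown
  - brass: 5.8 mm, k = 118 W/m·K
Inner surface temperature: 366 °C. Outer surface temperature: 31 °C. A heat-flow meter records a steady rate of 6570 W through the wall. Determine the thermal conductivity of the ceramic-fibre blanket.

Treating each layer as a thermal resistance in series:
R_aluminium = L/(kA) = 0.0034/(221×21.8) = 7.057×10^-7 K/W
R_brass = L/(kA) = 0.0058/(118×21.8) = 2.255×10^-6 K/W
Sum of known resistances R_other = 2.96×10^-6 K/W
Total R = ΔT/Q = 335/6570 = 0.05099 K/W
R_ceramic-fibre blanket = R_total − R_other = 0.05099 K/W
k = L/(R·A) = 0.095/(0.05099×21.8)

k ≈ 0.0855 W/(m·K)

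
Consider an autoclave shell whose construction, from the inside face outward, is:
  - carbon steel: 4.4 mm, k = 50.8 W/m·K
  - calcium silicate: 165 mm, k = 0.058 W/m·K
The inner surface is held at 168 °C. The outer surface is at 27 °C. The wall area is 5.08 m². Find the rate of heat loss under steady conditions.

Model the wall as resistances in series:
R_carbon steel = L/(kA) = 0.0044/(50.8×5.08) = 1.705×10^-5 K/W
R_calcium silicate = L/(kA) = 0.165/(0.058×5.08) = 0.56 K/W
R_total = 0.56 K/W
Q = ΔT / R_total = 141 / 0.56

Q ≈ 252 W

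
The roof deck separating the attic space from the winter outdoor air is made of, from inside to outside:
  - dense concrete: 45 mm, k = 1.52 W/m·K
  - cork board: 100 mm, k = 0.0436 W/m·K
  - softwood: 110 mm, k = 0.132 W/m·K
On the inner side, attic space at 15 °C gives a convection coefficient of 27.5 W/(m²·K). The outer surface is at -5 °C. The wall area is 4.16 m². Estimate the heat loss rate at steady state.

Series thermal resistances:
R_inner film = 1/(h_i·A) = 1/(27.5×4.16) = 0.008741 K/W
R_dense concrete = L/(kA) = 0.045/(1.52×4.16) = 0.007117 K/W
R_cork board = L/(kA) = 0.1/(0.0436×4.16) = 0.5513 K/W
R_softwood = L/(kA) = 0.11/(0.132×4.16) = 0.2003 K/W
R_total = 0.7675 K/W
Q = ΔT / R_total = 20 / 0.7675

Q ≈ 26.1 W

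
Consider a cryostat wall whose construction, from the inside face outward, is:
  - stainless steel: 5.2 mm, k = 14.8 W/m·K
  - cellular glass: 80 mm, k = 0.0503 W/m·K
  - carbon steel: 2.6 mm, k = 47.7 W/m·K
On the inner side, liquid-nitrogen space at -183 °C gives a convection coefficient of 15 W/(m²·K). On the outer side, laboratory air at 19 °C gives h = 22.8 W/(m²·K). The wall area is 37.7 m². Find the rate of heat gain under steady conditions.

Q ≈ 4480 W

Series thermal resistances:
R_inner film = 1/(h_i·A) = 1/(15×37.7) = 0.001768 K/W
R_stainless steel = L/(kA) = 0.0052/(14.8×37.7) = 9.32×10^-6 K/W
R_cellular glass = L/(kA) = 0.08/(0.0503×37.7) = 0.04219 K/W
R_carbon steel = L/(kA) = 0.0026/(47.7×37.7) = 1.446×10^-6 K/W
R_outer film = 1/(h_o·A) = 1/(22.8×37.7) = 0.001163 K/W
R_total = 0.04513 K/W
Q = ΔT / R_total = 202 / 0.04513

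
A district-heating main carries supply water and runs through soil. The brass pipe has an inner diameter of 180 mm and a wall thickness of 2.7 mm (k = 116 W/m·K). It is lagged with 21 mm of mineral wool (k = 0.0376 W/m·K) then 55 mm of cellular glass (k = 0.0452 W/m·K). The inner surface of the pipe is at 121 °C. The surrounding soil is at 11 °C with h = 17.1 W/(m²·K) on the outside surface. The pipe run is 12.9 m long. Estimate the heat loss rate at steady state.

Cylindrical conduction, so R = ln(r₂/r₁)/(2πkL) per layer, in series:
R_brass pipe wall = ln(92.7/90)/(2π×116×12.9) = 3.144×10^-6 K/W
R_mineral wool = ln(113.7/92.7)/(2π×0.0376×12.9) = 0.067 K/W
R_cellular glass = ln(168.7/113.7)/(2π×0.0452×12.9) = 0.1077 K/W
R_outer film = 1/(h_o·2πr_oL) = 1/(17.1×2π×0.1687×12.9) = 0.004277 K/W
R_total = 0.179 K/W
Q = ΔT/R_total = 110/0.179

Q ≈ 615 W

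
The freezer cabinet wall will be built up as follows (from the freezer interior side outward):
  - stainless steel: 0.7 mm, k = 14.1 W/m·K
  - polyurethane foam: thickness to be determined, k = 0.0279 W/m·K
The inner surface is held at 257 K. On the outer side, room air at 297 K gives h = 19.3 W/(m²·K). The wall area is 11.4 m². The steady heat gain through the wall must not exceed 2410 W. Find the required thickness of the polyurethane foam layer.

L ≈ 3.83 mm

Treating each layer as a thermal resistance in series:
R_stainless steel = L/(kA) = 0.0007/(14.1×11.4) = 4.355×10^-6 K/W
R_outer film = 1/(h_o·A) = 1/(19.3×11.4) = 0.004545 K/W
Sum of the known resistances R_other = 0.004549 K/W
Required total resistance R_tot = ΔT/Q_allow = 40/2410 = 0.0166 K/W
R_polyurethane foam = R_tot − R_other = 0.01205 K/W
L = R·k·A = 0.01205×0.0279×11.4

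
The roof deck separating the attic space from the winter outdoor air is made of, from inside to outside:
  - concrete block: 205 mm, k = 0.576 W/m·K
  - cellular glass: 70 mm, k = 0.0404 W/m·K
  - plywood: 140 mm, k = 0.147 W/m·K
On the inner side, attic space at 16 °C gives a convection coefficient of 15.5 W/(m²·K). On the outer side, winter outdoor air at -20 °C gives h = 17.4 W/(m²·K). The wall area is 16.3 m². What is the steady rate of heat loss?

Model the wall as resistances in series:
R_inner film = 1/(h_i·A) = 1/(15.5×16.3) = 0.003958 K/W
R_concrete block = L/(kA) = 0.205/(0.576×16.3) = 0.02183 K/W
R_cellular glass = L/(kA) = 0.07/(0.0404×16.3) = 0.1063 K/W
R_plywood = L/(kA) = 0.14/(0.147×16.3) = 0.05843 K/W
R_outer film = 1/(h_o·A) = 1/(17.4×16.3) = 0.003526 K/W
R_total = 0.194 K/W
Q = ΔT / R_total = 36 / 0.194

Q ≈ 186 W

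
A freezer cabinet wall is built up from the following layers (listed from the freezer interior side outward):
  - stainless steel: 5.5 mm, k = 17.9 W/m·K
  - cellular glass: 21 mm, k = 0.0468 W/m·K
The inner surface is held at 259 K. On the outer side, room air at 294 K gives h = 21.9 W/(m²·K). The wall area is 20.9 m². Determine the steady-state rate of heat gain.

Q ≈ 1480 W

Series thermal resistances:
R_stainless steel = L/(kA) = 0.0055/(17.9×20.9) = 1.47×10^-5 K/W
R_cellular glass = L/(kA) = 0.021/(0.0468×20.9) = 0.02147 K/W
R_outer film = 1/(h_o·A) = 1/(21.9×20.9) = 0.002185 K/W
R_total = 0.02367 K/W
Q = ΔT / R_total = 35 / 0.02367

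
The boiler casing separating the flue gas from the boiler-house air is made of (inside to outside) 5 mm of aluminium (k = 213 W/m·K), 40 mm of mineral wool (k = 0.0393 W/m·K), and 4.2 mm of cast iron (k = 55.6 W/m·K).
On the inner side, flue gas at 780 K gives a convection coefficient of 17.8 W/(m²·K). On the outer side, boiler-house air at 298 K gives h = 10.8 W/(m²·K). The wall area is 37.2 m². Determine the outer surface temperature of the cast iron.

Using the resistance-network approach (series):
R_inner film = 1/(h_i·A) = 1/(17.8×37.2) = 0.00151 K/W
R_aluminium = L/(kA) = 0.005/(213×37.2) = 6.31×10^-7 K/W
R_mineral wool = L/(kA) = 0.04/(0.0393×37.2) = 0.02736 K/W
R_cast iron = L/(kA) = 0.0042/(55.6×37.2) = 2.031×10^-6 K/W
R_outer film = 1/(h_o·A) = 1/(10.8×37.2) = 0.002489 K/W
R_total = 0.03136 K/W;  Q = ΔT/R_total = 482/0.03136 = 15370 W
T_interface = T_inner − Q·ΣR(inner→interface) = 780 − 15400×0.02887

T ≈ 336 K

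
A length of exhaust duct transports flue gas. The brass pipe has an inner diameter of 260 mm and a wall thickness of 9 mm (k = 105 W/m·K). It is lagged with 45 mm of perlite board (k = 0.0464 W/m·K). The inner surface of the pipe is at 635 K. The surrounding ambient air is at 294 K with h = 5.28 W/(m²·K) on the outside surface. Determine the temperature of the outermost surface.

T ≈ 344 K

Treating each annulus and film as a series resistance:
R_brass pipe wall = ln(139/130)/(2π×105×1) = 1.015×10^-4 K/W
R_perlite board = ln(184/139)/(2π×0.0464×1) = 0.962 K/W
R_outer film = 1/(h_o·2πr_oL) = 1/(5.28×2π×0.184×1) = 0.1638 K/W
R_total = 1.126 K/W
Q = ΔT/R_total = 341/1.126
Q = 303 W/m
T_interface = T_inner − Q·ΣR(inner→interface) = 635 − 303×0.9621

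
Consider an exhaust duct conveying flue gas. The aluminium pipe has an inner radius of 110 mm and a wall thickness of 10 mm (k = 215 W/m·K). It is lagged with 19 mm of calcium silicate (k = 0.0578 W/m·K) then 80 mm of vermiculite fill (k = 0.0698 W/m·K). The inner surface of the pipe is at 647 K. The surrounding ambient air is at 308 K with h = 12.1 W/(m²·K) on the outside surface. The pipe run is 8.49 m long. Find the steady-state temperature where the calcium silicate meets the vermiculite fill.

T ≈ 556 K

Treating each annulus and film as a series resistance:
R_aluminium pipe wall = ln(120/110)/(2π×215×8.49) = 7.587×10^-6 K/W
R_calcium silicate = ln(139/120)/(2π×0.0578×8.49) = 0.04767 K/W
R_vermiculite fill = ln(219/139)/(2π×0.0698×8.49) = 0.1221 K/W
R_outer film = 1/(h_o·2πr_oL) = 1/(12.1×2π×0.219×8.49) = 0.007074 K/W
R_total = 0.1768 K/W
Q = ΔT/R_total = 339/0.1768
Q = 1920 W
T_interface = T_inner − Q·ΣR(inner→interface) = 647 − 1920×0.04768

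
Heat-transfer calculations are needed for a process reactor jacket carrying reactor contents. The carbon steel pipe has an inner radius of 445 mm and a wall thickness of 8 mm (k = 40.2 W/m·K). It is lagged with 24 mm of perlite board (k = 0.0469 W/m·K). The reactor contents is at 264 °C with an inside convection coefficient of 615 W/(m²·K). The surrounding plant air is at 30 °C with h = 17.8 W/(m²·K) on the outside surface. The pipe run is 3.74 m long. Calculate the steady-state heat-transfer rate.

Q ≈ 4500 W

For a radial system each layer contributes R = ln(r_out/r_in)/(2πkL); films add R = 1/(hA).
R_inner film = 1/(h_i·2πr₁L) = 1/(615×2π×0.445×3.74) = 1.555×10^-4 K/W
R_carbon steel pipe wall = ln(453/445)/(2π×40.2×3.74) = 1.886×10^-5 K/W
R_perlite board = ln(477/453)/(2π×0.0469×3.74) = 0.04684 K/W
R_outer film = 1/(h_o·2πr_oL) = 1/(17.8×2π×0.477×3.74) = 0.005012 K/W
R_total = 0.05203 K/W
Q = ΔT/R_total = 234/0.05203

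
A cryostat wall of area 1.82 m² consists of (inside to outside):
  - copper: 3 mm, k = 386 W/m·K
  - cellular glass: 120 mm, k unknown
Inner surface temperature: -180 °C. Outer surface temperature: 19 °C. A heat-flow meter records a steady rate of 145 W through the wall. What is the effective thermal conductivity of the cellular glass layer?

Model the wall as resistances in series:
R_copper = L/(kA) = 0.003/(386×1.82) = 4.27×10^-6 K/W
Sum of known resistances R_other = 4.27×10^-6 K/W
Total R = ΔT/Q = 199/145 = 1.372 K/W
R_cellular glass = R_total − R_other = 1.372 K/W
k = L/(R·A) = 0.12/(1.372×1.82)

k ≈ 0.048 W/(m·K)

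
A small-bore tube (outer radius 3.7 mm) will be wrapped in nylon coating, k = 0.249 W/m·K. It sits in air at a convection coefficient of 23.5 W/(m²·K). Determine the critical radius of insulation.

r_cr ≈ 10.6 mm

For a cylinder r_cr = k/h = 0.249/23.5
r_cr = 10.6 mm; since the bare radius (3.7 mm) is below r_cr, adding a thin layer of insulation will *increase* heat loss.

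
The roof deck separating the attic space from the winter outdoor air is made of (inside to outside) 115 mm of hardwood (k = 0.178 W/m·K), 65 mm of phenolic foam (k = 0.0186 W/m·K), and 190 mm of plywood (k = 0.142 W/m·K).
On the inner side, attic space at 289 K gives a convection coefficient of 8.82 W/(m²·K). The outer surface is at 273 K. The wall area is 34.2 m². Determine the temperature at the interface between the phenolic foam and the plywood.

T ≈ 277 K

Model the wall as resistances in series:
R_inner film = 1/(h_i·A) = 1/(8.82×34.2) = 0.003315 K/W
R_hardwood = L/(kA) = 0.115/(0.178×34.2) = 0.01889 K/W
R_phenolic foam = L/(kA) = 0.065/(0.0186×34.2) = 0.1022 K/W
R_plywood = L/(kA) = 0.19/(0.142×34.2) = 0.03912 K/W
R_total = 0.1635 K/W;  Q = ΔT/R_total = 16/0.1635 = 97.85 W
T_interface = T_inner − Q·ΣR(inner→interface) = 289 − 97.9×0.1244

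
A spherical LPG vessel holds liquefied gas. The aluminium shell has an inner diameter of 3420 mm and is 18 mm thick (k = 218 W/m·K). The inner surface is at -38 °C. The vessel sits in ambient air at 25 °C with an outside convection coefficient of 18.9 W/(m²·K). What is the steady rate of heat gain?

Radial (spherical) resistances in series:
R_aluminium shell = (1/1.71 − 1/1.728)/(4π×218) = 2.224×10^-6 K/W
R_outer film = 1/(h·4πr_o²) = 1/(18.9×4π×1.728²) = 0.00141 K/W
R_total = 0.001412 K/W
Q = ΔT/R_total = 63/0.001412

Q ≈ 44600 W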